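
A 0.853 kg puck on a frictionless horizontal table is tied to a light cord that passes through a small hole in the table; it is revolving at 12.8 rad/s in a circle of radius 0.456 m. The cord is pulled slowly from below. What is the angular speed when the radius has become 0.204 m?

The constraining force is radial, so m r² ω about the center is conserved.
ω₂ = ω₁ (r₁/r₂)² = (12.8)(0.456/0.204)² = 63.96 rad/s.

ω₂ ≈ 64.0 rad/s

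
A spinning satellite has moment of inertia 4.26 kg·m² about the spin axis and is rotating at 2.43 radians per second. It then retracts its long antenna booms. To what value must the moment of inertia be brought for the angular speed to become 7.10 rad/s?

With no external torque about the axis, L is conserved: I₁ω₁ = I₂ω₂.
I₂ = I₁ω₁ / ω₂ = (4.26)(2.43) / (7.10) = 1.458 kg·m².

I₂ ≈ 1.46 kg·m²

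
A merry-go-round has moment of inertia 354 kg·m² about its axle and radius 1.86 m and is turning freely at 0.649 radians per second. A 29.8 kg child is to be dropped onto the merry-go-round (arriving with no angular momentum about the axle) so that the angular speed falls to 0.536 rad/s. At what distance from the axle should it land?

r ≈ 1.58 m

No external torque acts about the axle; L_before = L_after.
I_p ω_i = (I_p + m r²) ω_f ⇒ m r² = I_p(ω_i/ω_f − 1) = 354.0(0.649/0.536 − 1) = 74.63 kg·m².
r = √(74.63/29.8) = 1.583 m.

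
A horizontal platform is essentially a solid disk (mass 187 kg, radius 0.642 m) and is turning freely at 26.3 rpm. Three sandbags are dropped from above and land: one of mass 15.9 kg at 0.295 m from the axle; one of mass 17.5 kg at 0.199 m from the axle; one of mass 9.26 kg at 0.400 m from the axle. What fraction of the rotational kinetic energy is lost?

No external torque acts about the axle; L_before = L_after.
I_p = ½(187)(0.642)² = 38.54 kg·m².
Added inertia Σmr² = (15.9)(0.295)² + (17.5)(0.199)² + (9.26)(0.400)² = 3.558 kg·m²; I_f = 38.54 + 3.558 = 42.10 kg·m².
ω_f = I_p ω_i / I_f = (38.54)(26.3) / 42.10 = 24.08 rpm.
KE_i = ½(38.54)(2.754 rad/s)² = 146.2 J; KE_f = ½(42.10)(2.521)² = 133.8 J.
Fraction lost = 0.08453.

fraction ≈ 0.0845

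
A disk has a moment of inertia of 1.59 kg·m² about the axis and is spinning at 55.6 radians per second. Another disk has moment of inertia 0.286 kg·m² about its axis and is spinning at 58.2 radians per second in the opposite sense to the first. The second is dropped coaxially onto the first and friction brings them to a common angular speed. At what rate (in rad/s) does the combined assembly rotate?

No external torque acts about the common axis, so total angular momentum is conserved.
Taking A's sense as positive: L = (1.590)(55.6) − (0.2860)(58.2) = 71.76 kg·m²·rad/s.
Combined I = 1.590 + 0.2860 = 1.876 kg·m².
ω_f = L / I = 71.76 / 1.876 = 38.25 rad/s.

|ω_f| ≈ 38.3 rad/s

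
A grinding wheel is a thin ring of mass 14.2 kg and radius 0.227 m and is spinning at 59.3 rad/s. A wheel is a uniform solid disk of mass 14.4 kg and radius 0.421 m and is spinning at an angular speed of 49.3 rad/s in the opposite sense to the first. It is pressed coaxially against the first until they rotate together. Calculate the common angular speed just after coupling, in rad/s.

|ω_f| ≈ 9.72 rad/s

No external torque acts about the common axis, so total angular momentum is conserved.
Moments of inertia: I_A = (14.2)(0.227)² = 0.7317 kg·m²; I_B = ½(14.4)(0.421)² = 1.276 kg·m².
Taking A's sense as positive: L = (0.7317)(59.3) − (1.276)(49.3) = -19.52 kg·m²·rad/s.
Combined I = 0.7317 + 1.276 = 2.008 kg·m².
ω_f = L / I = -19.52 / 2.008 = -9.723 rad/s.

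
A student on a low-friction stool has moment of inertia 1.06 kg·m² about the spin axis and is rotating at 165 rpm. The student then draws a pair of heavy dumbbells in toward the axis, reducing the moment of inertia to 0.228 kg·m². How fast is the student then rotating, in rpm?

ω₂ ≈ 767 rpm

Angular momentum about the spin axis is conserved since the torque about it is zero.
ω₂ = I₁ω₁ / I₂ = (1.060)(165 rpm) / (0.2280) = 767.1 rpm.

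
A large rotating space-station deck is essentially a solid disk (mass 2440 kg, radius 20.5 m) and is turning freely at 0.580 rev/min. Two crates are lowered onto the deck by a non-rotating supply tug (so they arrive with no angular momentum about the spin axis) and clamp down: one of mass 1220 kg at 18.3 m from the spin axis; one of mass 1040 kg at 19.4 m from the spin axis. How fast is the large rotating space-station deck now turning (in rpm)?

ω_f ≈ 0.227 rpm

No external torque acts about the spin axis; L_before = L_after.
I_p = ½(2440)(20.5)² = 5.127e+05 kg·m².
Added inertia Σmr² = (1220)(18.3)² + (1040)(19.4)² = 8.000e+05 kg·m²; I_f = 5.127e+05 + 8.000e+05 = 1.313e+06 kg·m².
ω_f = I_p ω_i / I_f = (5.127e+05)(0.580) / 1.313e+06 = 0.2265 rpm.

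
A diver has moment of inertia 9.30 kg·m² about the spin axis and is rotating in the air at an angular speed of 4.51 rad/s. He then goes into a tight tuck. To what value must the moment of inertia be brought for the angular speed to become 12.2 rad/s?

I₂ ≈ 3.44 kg·m²

With no external torque about the axis, L is conserved: I₁ω₁ = I₂ω₂.
I₂ = I₁ω₁ / ω₂ = (9.30)(4.51) / (12.2) = 3.438 kg·m².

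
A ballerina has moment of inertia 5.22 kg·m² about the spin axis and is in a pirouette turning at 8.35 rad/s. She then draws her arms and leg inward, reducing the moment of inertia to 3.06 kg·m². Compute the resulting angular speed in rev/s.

Angular momentum about the spin axis is conserved since the torque about it is zero.
ω₂ = I₁ω₁ / I₂ = (5.220)(8.35 rad/s) / (3.060) = 14.24 rad/s = 2.267 rev/s.

ω₂ ≈ 2.27 rev/s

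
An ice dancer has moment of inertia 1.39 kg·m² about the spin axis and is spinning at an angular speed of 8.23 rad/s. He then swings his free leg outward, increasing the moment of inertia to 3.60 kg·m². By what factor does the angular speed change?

ω₂/ω₁ ≈ 0.386

No external torque acts about the spin axis, so angular momentum is conserved.
ω₂/ω₁ = I₁/I₂ = 1.390 / 3.600 = 0.3861.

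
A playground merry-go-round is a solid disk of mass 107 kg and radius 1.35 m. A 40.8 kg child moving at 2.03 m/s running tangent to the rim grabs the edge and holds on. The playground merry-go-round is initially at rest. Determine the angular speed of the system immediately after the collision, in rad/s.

About the axle the impulsive forces during the collision are internal, so angular momentum about that axis is conserved.
I_p = ½(107)(1.35)² = 97.50 kg·m². Taking the sense of the child's angular momentum as positive, L_{child} = m v R = (40.8)(2.03)(1.35) = 111.8 kg·m²/s.
L_i = 0 + 111.8 = 111.8 kg·m²/s.
After sticking, I_f = I_p + m R² = 97.50 + (40.8)(1.35)² = 171.9 kg·m².
ω_f = L_i / I_f = 111.8 / 171.9 = 0.6506 rad/s.

|ω_f| ≈ 0.651 rad/s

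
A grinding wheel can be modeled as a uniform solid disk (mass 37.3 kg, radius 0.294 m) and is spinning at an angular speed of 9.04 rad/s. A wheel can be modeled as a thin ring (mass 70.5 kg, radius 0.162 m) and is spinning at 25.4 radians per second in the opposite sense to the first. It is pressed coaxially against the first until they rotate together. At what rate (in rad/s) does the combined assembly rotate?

No external torque acts about the common axis, so total angular momentum is conserved.
Moments of inertia: I_A = ½(37.3)(0.294)² = 1.612 kg·m²; I_B = (70.5)(0.162)² = 1.850 kg·m².
Taking A's sense as positive: L = (1.612)(9.04) − (1.850)(25.4) = -32.42 kg·m²·rad/s.
Combined I = 1.612 + 1.850 = 3.462 kg·m².
ω_f = L / I = -32.42 / 3.462 = -9.365 rad/s.

|ω_f| ≈ 9.36 rad/s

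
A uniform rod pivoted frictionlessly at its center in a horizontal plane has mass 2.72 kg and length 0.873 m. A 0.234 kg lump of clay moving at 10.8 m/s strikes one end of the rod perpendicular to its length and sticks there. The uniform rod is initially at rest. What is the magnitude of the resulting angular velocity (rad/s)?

|ω_f| ≈ 5.08 rad/s

About the pivot the impulsive forces during the collision are internal, so angular momentum about that axis is conserved.
I_p = (1/12)(2.72)(0.873)² = 0.1727 kg·m². Taking the sense of the lump of clay's angular momentum as positive, L_{lump} = m v R = (0.234)(10.8)(0.873/2) = 1.103 kg·m²/s.
L_i = 0 + 1.103 = 1.103 kg·m²/s.
After sticking, I_f = I_p + m R² = 0.1727 + (0.234)(0.873/2)² = 0.2173 kg·m².
ω_f = L_i / I_f = 1.103 / 0.2173 = 5.076 rad/s.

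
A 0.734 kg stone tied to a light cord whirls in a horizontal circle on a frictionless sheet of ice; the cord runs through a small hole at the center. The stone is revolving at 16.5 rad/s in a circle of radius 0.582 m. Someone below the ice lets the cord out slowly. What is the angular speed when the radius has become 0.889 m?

ω₂ ≈ 7.07 rad/s

The constraining force is radial, so m r² ω about the center is conserved.
ω₂ = ω₁ (r₁/r₂)² = (16.5)(0.582/0.889)² = 7.072 rad/s.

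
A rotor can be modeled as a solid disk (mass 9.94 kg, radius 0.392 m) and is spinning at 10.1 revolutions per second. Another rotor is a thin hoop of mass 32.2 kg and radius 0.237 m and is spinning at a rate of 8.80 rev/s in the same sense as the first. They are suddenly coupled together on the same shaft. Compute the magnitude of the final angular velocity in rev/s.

|ω_f| ≈ 9.19 rev/s

No external torque acts about the common axis, so total angular momentum is conserved.
Moments of inertia: I_A = ½(9.94)(0.392)² = 0.7637 kg·m²; I_B = (32.2)(0.237)² = 1.809 kg·m².
Taking A's sense as positive: L = (0.7637)(10.1) + (1.809)(8.80) = 23.63 kg·m²·rev/s.
Combined I = 0.7637 + 1.809 = 2.572 kg·m².
ω_f = L / I = 23.63 / 2.572 = 9.186 rev/s.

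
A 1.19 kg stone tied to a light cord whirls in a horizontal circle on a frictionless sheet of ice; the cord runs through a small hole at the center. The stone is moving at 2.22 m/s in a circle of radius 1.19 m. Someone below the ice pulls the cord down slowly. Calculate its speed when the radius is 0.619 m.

v₂ ≈ 4.27 m/s

The only horizontal force on the mass is along the cord (radial), so it exerts no torque about the hole and angular momentum m v r is conserved.
v₂ = v₁ r₁ / r₂ = (2.22)(1.19) / (0.619) = 4.268 m/s.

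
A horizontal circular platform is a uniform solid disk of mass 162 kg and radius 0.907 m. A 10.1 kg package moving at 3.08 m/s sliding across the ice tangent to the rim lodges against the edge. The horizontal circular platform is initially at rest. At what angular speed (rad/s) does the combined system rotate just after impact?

The axle reaction passes through the central axle and exerts no torque about it; angular momentum about the central axle is conserved through the impact.
I_p = ½(162)(0.907)² = 66.63 kg·m². Taking the sense of the package's angular momentum as positive, L_{package} = m v R = (10.1)(3.08)(0.907) = 28.21 kg·m²/s.
L_i = 0 + 28.21 = 28.21 kg·m²/s.
After sticking, I_f = I_p + m R² = 66.63 + (10.1)(0.907)² = 74.94 kg·m².
ω_f = L_i / I_f = 28.21 / 74.94 = 0.3765 rad/s.

|ω_f| ≈ 0.376 rad/s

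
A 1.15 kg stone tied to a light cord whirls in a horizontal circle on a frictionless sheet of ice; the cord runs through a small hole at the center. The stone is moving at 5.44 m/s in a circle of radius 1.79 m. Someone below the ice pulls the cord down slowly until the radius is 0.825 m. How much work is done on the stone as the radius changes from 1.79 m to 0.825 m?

Central (radial) force ⇒ zero torque about the center ⇒ m v r is constant.
v₂ = v₁ r₁ / r₂ = (5.44)(1.79) / (0.825) = 11.80 m/s.
W = ΔKE = ½m(v₂² − v₁²) = 63.09 J.

W ≈ 63.1 J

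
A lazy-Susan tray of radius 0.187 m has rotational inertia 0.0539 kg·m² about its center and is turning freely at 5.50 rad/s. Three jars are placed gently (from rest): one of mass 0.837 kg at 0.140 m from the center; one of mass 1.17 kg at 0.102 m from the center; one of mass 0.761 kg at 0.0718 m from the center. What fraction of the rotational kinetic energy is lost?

No external torque acts about the center; L_before = L_after.
Added inertia Σmr² = (0.837)(0.140)² + (1.17)(0.102)² + (0.761)(0.0718)² = 0.03250 kg·m²; I_f = 0.05390 + 0.03250 = 0.08640 kg·m².
ω_f = I_p ω_i / I_f = (0.05390)(5.50) / 0.08640 = 3.431 rad/s.
KE_i = ½(0.05390)(5.500 rad/s)² = 0.8152 J; KE_f = ½(0.08640)(3.431)² = 0.5086 J.
Fraction lost = 0.3762.

fraction ≈ 0.376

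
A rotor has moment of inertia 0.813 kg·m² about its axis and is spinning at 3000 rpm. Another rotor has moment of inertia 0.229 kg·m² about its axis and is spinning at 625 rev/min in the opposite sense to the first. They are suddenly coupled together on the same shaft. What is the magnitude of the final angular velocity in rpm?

The coupling torques are internal; angular momentum about the shared axis is conserved.
Taking A's sense as positive: L = (0.8130)(3000) − (0.2290)(625) = 2296 kg·m²·rpm.
Combined I = 0.8130 + 0.2290 = 1.042 kg·m².
ω_f = L / I = 2296 / 1.042 = 2203 rpm.

|ω_f| ≈ 2200 rpm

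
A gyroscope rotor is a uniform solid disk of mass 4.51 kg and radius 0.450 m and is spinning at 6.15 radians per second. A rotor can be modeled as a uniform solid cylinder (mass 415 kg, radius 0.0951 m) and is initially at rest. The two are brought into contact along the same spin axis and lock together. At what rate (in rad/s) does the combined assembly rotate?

|ω_f| ≈ 1.20 rad/s

No external torque acts about the common axis, so total angular momentum is conserved.
Moments of inertia: I_A = ½(4.51)(0.450)² = 0.4566 kg·m²; I_B = ½(415)(0.0951)² = 1.877 kg·m².
Taking A's sense as positive: L = (0.4566)(6.15) = 2.808 kg·m²·rad/s.
Combined I = 0.4566 + 1.877 = 2.333 kg·m².
ω_f = L / I = 2.808 / 2.333 = 1.204 rad/s.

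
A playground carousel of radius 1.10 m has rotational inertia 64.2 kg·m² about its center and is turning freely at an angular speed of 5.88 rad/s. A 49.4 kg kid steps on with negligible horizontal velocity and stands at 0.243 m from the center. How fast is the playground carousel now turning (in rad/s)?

ω_f ≈ 5.62 rad/s

The added mass arrives with no angular momentum about the center, and any external torque about the center is negligible, so the system's angular momentum is conserved.
Added inertia Σmr² = (49.4)(0.243)² = 2.917 kg·m²; I_f = 64.20 + 2.917 = 67.12 kg·m².
ω_f = I_p ω_i / I_f = (64.20)(5.88) / 67.12 = 5.624 rad/s.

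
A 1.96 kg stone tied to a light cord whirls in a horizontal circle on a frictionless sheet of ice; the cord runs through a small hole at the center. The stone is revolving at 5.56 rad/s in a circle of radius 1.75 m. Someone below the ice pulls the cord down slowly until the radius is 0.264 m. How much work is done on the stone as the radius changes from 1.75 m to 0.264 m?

W ≈ 3980 J

No torque about the axis ⇒ m r₁² ω₁ = m r₂² ω₂.
ω₂ = ω₁ (r₁/r₂)² = (5.56)(1.75/0.264)² = 244.3 rad/s.
W = ΔKE = ½m(v₂² − v₁²) = 3984 J.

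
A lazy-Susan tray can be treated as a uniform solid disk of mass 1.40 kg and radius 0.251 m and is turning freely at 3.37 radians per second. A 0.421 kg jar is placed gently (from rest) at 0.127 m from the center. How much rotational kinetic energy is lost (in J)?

energy lost ≈ 0.0334 J

The added mass arrives with no angular momentum about the center, and any external torque about the center is negligible, so the system's angular momentum is conserved.
I_p = ½(1.40)(0.251)² = 0.04410 kg·m².
Added inertia Σmr² = (0.421)(0.127)² = 0.006790 kg·m²; I_f = 0.04410 + 0.006790 = 0.05089 kg·m².
ω_f = I_p ω_i / I_f = (0.04410)(3.37) / 0.05089 = 2.920 rad/s.
KE_i = ½(0.04410)(3.370 rad/s)² = 0.2504 J; KE_f = ½(0.05089)(2.920)² = 0.2170 J.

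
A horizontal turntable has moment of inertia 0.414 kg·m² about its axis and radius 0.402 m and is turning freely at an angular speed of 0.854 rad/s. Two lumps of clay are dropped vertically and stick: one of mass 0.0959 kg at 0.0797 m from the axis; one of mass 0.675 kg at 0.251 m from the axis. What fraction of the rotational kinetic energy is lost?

fraction ≈ 0.0944

The added mass arrives with no angular momentum about the axis, and any external torque about the axis is negligible, so the system's angular momentum is conserved.
Added inertia Σmr² = (0.0959)(0.0797)² + (0.675)(0.251)² = 0.04313 kg·m²; I_f = 0.4140 + 0.04313 = 0.4571 kg·m².
ω_f = I_p ω_i / I_f = (0.4140)(0.854) / 0.4571 = 0.7734 rad/s.
KE_i = ½(0.4140)(0.8540 rad/s)² = 0.1510 J; KE_f = ½(0.4571)(0.7734)² = 0.1367 J.
Fraction lost = 0.09436.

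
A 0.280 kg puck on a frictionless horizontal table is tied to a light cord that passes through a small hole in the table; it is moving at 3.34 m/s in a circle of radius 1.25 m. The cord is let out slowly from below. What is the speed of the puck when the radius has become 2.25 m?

Central (radial) force ⇒ zero torque about the center ⇒ m v r is constant.
v₂ = v₁ r₁ / r₂ = (3.34)(1.25) / (2.25) = 1.856 m/s.

v₂ ≈ 1.86 m/s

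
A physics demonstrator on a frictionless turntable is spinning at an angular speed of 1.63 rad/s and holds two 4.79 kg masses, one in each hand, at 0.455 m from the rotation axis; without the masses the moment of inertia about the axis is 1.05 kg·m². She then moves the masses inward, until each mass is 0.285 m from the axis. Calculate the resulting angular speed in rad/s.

ω₂ ≈ 2.70 rad/s

No external torque acts about the spin axis, so angular momentum is conserved.
I₁ = 1.05 + 2(4.79)(0.455)² = 3.033 kg·m²; I₂ = 1.05 + 2(4.79)(0.285)² = 1.828 kg·m².
ω₂ = I₁ω₁ / I₂ = (3.033)(1.63 rad/s) / (1.828) = 2.705 rad/s.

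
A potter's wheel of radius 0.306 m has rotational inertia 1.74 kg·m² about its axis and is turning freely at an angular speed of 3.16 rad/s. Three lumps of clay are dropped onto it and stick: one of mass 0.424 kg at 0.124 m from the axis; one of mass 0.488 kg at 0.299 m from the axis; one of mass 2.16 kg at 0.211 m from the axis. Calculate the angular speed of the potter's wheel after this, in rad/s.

ω_f ≈ 2.91 rad/s

No external torque acts about the axis; L_before = L_after.
Added inertia Σmr² = (0.424)(0.124)² + (0.488)(0.299)² + (2.16)(0.211)² = 0.1463 kg·m²; I_f = 1.740 + 0.1463 = 1.886 kg·m².
ω_f = I_p ω_i / I_f = (1.740)(3.16) / 1.886 = 2.915 rad/s.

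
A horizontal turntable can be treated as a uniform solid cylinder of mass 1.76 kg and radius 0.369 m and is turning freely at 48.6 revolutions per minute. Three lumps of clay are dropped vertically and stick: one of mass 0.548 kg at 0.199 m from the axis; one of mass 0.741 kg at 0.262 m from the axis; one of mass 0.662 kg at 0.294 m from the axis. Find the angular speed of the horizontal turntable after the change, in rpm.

ω_f ≈ 23.3 rpm

No external torque acts about the axis; L_before = L_after.
I_p = ½(1.76)(0.369)² = 0.1198 kg·m².
Added inertia Σmr² = (0.548)(0.199)² + (0.741)(0.262)² + (0.662)(0.294)² = 0.1298 kg·m²; I_f = 0.1198 + 0.1298 = 0.2496 kg·m².
ω_f = I_p ω_i / I_f = (0.1198)(48.6) / 0.2496 = 23.33 rpm.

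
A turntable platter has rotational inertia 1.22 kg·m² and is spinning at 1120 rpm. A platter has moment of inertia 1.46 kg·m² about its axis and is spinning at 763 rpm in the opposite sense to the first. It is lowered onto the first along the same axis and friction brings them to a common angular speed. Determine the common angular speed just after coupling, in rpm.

The coupling torques are internal; angular momentum about the shared axis is conserved.
Taking A's sense as positive: L = (1.220)(1120) − (1.460)(763) = 252.4 kg·m²·rpm.
Combined I = 1.220 + 1.460 = 2.680 kg·m².
ω_f = L / I = 252.4 / 2.680 = 94.19 rpm.

|ω_f| ≈ 94.2 rpm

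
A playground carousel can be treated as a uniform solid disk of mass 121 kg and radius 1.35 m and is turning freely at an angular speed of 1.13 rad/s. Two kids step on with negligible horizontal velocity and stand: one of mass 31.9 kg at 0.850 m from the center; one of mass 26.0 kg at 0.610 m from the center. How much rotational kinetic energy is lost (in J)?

The added mass arrives with no angular momentum about the center, and any external torque about the center is negligible, so the system's angular momentum is conserved.
I_p = ½(121)(1.35)² = 110.3 kg·m².
Added inertia Σmr² = (31.9)(0.850)² + (26.0)(0.610)² = 32.72 kg·m²; I_f = 110.3 + 32.72 = 143.0 kg·m².
ω_f = I_p ω_i / I_f = (110.3)(1.13) / 143.0 = 0.8714 rad/s.
KE_i = ½(110.3)(1.130 rad/s)² = 70.40 J; KE_f = ½(143.0)(0.8714)² = 54.29 J.

energy lost ≈ 16.1 J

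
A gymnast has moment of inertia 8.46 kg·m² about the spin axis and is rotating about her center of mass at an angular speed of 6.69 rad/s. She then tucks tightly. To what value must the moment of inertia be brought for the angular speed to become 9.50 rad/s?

I₂ ≈ 5.96 kg·m²

With no external torque about the axis, L is conserved: I₁ω₁ = I₂ω₂.
I₂ = I₁ω₁ / ω₂ = (8.46)(6.69) / (9.50) = 5.958 kg·m².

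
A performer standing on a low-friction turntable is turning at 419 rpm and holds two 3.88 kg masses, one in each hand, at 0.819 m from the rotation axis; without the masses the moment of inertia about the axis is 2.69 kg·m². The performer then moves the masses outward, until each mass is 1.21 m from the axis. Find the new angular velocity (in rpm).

Angular momentum about the spin axis is conserved since the torque about it is zero.
I₁ = 2.69 + 2(3.88)(0.819)² = 7.895 kg·m²; I₂ = 2.69 + 2(3.88)(1.21)² = 14.05 kg·m².
ω₂ = I₁ω₁ / I₂ = (7.895)(419 rpm) / (14.05) = 235.4 rpm.

ω₂ ≈ 235 rpm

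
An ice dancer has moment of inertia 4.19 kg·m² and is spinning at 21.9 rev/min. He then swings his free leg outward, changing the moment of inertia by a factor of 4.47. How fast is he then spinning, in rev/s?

ω₂ ≈ 0.0817 rev/s

No external torque acts about the spin axis, so angular momentum is conserved.
I₂ = 4.47 × 4.19 = 18.73 kg·m².
ω₂ = I₁ω₁ / I₂ = (4.190)(21.9 rpm) / (18.73) = 4.899 rpm = 0.08166 rev/s.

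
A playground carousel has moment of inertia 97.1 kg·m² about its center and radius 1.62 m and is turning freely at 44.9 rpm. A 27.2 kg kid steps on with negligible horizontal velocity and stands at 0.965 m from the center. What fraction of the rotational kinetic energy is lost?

No external torque acts about the center; L_before = L_after.
Added inertia Σmr² = (27.2)(0.965)² = 25.33 kg·m²; I_f = 97.10 + 25.33 = 122.4 kg·m².
ω_f = I_p ω_i / I_f = (97.10)(44.9) / 122.4 = 35.61 rpm.
KE_i = ½(97.10)(4.702 rad/s)² = 1073 J; KE_f = ½(122.4)(3.729)² = 851.3 J.
Fraction lost = 0.2069.

fraction ≈ 0.207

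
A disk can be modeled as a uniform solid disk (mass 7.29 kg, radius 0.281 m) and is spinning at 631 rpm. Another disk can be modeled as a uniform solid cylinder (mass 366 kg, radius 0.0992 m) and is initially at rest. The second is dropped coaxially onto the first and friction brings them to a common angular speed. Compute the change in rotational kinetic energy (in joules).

ΔKE ≈ -542 J

The coupling torques are internal; angular momentum about the shared axis is conserved.
Moments of inertia: I_A = ½(7.29)(0.281)² = 0.2878 kg·m²; I_B = ½(366)(0.0992)² = 1.801 kg·m².
Taking A's sense as positive: L = (0.2878)(631) = 181.6 kg·m²·rpm.
Combined I = 0.2878 + 1.801 = 2.089 kg·m².
ω_f = L / I = 181.6 / 2.089 = 86.95 rpm.
KE_i = ½ΣIω² = 628.3 J; KE_f = ½(2.089)(9.105)² = 86.58 J.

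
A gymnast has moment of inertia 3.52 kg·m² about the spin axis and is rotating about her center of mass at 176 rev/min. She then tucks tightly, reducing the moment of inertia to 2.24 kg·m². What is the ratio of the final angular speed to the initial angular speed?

ω₂/ω₁ ≈ 1.57

With no external torque about the axis, L is conserved: I₁ω₁ = I₂ω₂.
ω₂/ω₁ = I₁/I₂ = 3.520 / 2.240 = 1.571.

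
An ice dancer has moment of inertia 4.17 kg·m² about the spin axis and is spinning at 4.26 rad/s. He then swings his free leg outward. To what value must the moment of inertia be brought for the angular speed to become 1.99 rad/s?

I₂ ≈ 8.93 kg·m²

With no external torque about the axis, L is conserved: I₁ω₁ = I₂ω₂.
I₂ = I₁ω₁ / ω₂ = (4.17)(4.26) / (1.99) = 8.927 kg·m².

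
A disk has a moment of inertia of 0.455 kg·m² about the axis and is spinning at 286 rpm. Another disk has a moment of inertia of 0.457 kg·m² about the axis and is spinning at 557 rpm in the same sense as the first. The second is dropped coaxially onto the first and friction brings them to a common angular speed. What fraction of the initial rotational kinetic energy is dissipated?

fraction ≈ 0.0935

The coupling torques are internal; angular momentum about the shared axis is conserved.
Taking A's sense as positive: L = (0.4550)(286) + (0.4570)(557) = 384.7 kg·m²·rpm.
Combined I = 0.4550 + 0.4570 = 0.9120 kg·m².
ω_f = L / I = 384.7 / 0.9120 = 421.8 rpm.
KE_i = ½ΣIω² = 981.5 J; KE_f = ½(0.9120)(44.17)² = 889.7 J.
Fraction dissipated = (KE_i − KE_f)/KE_i = 0.09354.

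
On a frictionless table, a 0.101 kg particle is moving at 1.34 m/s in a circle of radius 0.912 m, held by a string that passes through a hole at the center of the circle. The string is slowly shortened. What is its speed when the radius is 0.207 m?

v₂ ≈ 5.90 m/s

The only horizontal force on the mass is along the cord (radial), so it exerts no torque about the hole and angular momentum m v r is conserved.
v₂ = v₁ r₁ / r₂ = (1.34)(0.912) / (0.207) = 5.904 m/s.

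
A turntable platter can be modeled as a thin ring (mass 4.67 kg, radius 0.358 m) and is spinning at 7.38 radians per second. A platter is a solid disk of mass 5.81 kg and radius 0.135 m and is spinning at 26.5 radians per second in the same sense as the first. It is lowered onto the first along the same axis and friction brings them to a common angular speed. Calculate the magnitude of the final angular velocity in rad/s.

|ω_f| ≈ 8.93 rad/s

No external torque acts about the common axis, so total angular momentum is conserved.
Moments of inertia: I_A = (4.67)(0.358)² = 0.5985 kg·m²; I_B = ½(5.81)(0.135)² = 0.05294 kg·m².
Taking A's sense as positive: L = (0.5985)(7.38) + (0.05294)(26.5) = 5.820 kg·m²·rad/s.
Combined I = 0.5985 + 0.05294 = 0.6515 kg·m².
ω_f = L / I = 5.820 / 0.6515 = 8.934 rad/s.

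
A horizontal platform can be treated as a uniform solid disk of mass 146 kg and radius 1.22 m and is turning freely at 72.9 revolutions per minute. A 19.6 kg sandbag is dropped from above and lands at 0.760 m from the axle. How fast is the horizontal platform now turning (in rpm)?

ω_f ≈ 66.0 rpm

The added mass arrives with no angular momentum about the axle, and any external torque about the axle is negligible, so the system's angular momentum is conserved.
I_p = ½(146)(1.22)² = 108.7 kg·m².
Added inertia Σmr² = (19.6)(0.760)² = 11.32 kg·m²; I_f = 108.7 + 11.32 = 120.0 kg·m².
ω_f = I_p ω_i / I_f = (108.7)(72.9) / 120.0 = 66.02 rpm.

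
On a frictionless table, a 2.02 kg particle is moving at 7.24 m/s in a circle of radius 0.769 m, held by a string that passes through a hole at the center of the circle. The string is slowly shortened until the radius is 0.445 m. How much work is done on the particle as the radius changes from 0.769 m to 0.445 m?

Central (radial) force ⇒ zero torque about the center ⇒ m v r is constant.
v₂ = v₁ r₁ / r₂ = (7.24)(0.769) / (0.445) = 12.51 m/s.
W = ΔKE = ½m(v₂² − v₁²) = 105.2 J.

W ≈ 105 J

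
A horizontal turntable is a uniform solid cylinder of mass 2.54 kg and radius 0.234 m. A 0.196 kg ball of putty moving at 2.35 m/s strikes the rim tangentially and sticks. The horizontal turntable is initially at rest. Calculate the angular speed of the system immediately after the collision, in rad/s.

|ω_f| ≈ 1.34 rad/s

About the axle the impulsive forces during the collision are internal, so angular momentum about that axis is conserved.
I_p = ½(2.54)(0.234)² = 0.06954 kg·m². Taking the sense of the ball of putty's angular momentum as positive, L_{ball} = m v R = (0.196)(2.35)(0.234) = 0.1078 kg·m²/s.
L_i = 0 + 0.1078 = 0.1078 kg·m²/s.
After sticking, I_f = I_p + m R² = 0.06954 + (0.196)(0.234)² = 0.08027 kg·m².
ω_f = L_i / I_f = 0.1078 / 0.08027 = 1.343 rad/s.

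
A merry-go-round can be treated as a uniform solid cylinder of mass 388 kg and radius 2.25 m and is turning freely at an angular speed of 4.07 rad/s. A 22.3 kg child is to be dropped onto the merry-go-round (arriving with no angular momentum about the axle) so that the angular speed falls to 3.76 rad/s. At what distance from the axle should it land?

No external torque acts about the axle; L_before = L_after.
I_p = ½(388)(2.25)² = 982.1 kg·m².
I_p ω_i = (I_p + m r²) ω_f ⇒ m r² = I_p(ω_i/ω_f − 1) = 982.1(4.07/3.76 − 1) = 80.97 kg·m².
r = √(80.97/22.3) = 1.906 m.

r ≈ 1.91 m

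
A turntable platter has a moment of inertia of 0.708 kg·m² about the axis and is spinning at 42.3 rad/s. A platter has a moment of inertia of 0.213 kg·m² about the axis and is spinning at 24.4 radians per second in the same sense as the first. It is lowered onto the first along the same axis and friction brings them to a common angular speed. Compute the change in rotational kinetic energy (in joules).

The coupling torques are internal; angular momentum about the shared axis is conserved.
Taking A's sense as positive: L = (0.7080)(42.3) + (0.2130)(24.4) = 35.15 kg·m²·rad/s.
Combined I = 0.7080 + 0.2130 = 0.9210 kg·m².
ω_f = L / I = 35.15 / 0.9210 = 38.16 rad/s.
KE_i = ½ΣIω² = 696.8 J; KE_f = ½(0.9210)(38.16)² = 670.6 J.

ΔKE ≈ -26.2 J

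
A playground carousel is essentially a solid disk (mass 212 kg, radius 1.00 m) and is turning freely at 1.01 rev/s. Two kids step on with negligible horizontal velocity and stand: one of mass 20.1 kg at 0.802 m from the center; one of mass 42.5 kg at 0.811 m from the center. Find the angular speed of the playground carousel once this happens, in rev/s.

ω_f ≈ 0.729 rev/s

The added mass arrives with no angular momentum about the center, and any external torque about the center is negligible, so the system's angular momentum is conserved.
I_p = ½(212)(1.00)² = 106.0 kg·m².
Added inertia Σmr² = (20.1)(0.802)² + (42.5)(0.811)² = 40.88 kg·m²; I_f = 106.0 + 40.88 = 146.9 kg·m².
ω_f = I_p ω_i / I_f = (106.0)(1.01) / 146.9 = 0.7289 rev/s.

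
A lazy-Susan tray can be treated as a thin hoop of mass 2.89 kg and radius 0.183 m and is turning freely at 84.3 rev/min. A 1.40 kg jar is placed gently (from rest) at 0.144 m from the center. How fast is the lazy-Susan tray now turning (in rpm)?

ω_f ≈ 64.8 rpm

The added mass arrives with no angular momentum about the center, and any external torque about the center is negligible, so the system's angular momentum is conserved.
I_p = (2.89)(0.183)² = 0.09678 kg·m².
Added inertia Σmr² = (1.40)(0.144)² = 0.02903 kg·m²; I_f = 0.09678 + 0.02903 = 0.1258 kg·m².
ω_f = I_p ω_i / I_f = (0.09678)(84.3) / 0.1258 = 64.85 rpm.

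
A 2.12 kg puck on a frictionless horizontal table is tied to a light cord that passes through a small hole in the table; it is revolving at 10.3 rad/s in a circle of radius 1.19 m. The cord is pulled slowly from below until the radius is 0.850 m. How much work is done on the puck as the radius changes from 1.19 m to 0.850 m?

No torque about the axis ⇒ m r₁² ω₁ = m r₂² ω₂.
ω₂ = ω₁ (r₁/r₂)² = (10.3)(1.19/0.850)² = 20.19 rad/s.
W = ΔKE = ½m(v₂² − v₁²) = 152.9 J.

W ≈ 153 J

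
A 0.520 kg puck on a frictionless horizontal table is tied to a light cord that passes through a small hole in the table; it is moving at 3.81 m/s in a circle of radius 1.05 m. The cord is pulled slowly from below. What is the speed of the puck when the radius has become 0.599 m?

v₂ ≈ 6.68 m/s

Central (radial) force ⇒ zero torque about the center ⇒ m v r is constant.
v₂ = v₁ r₁ / r₂ = (3.81)(1.05) / (0.599) = 6.679 m/s.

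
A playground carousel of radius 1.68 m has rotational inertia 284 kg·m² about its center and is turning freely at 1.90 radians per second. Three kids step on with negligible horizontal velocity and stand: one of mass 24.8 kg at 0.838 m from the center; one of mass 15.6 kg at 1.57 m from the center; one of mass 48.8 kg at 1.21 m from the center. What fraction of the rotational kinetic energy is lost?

The added mass arrives with no angular momentum about the center, and any external torque about the center is negligible, so the system's angular momentum is conserved.
Added inertia Σmr² = (24.8)(0.838)² + (15.6)(1.57)² + (48.8)(1.21)² = 127.3 kg·m²; I_f = 284.0 + 127.3 = 411.3 kg·m².
ω_f = I_p ω_i / I_f = (284.0)(1.90) / 411.3 = 1.312 rad/s.
KE_i = ½(284.0)(1.900 rad/s)² = 512.6 J; KE_f = ½(411.3)(1.312)² = 353.9 J.
Fraction lost = 0.3095.

fraction ≈ 0.310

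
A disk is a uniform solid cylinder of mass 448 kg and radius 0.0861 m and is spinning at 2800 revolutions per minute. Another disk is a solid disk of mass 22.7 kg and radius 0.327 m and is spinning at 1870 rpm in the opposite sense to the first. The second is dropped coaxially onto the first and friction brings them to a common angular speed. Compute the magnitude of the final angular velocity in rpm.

|ω_f| ≈ 828 rpm

The coupling torques are internal; angular momentum about the shared axis is conserved.
Moments of inertia: I_A = ½(448)(0.0861)² = 1.661 kg·m²; I_B = ½(22.7)(0.327)² = 1.214 kg·m².
Taking A's sense as positive: L = (1.661)(2800) − (1.214)(1870) = 2380 kg·m²·rpm.
Combined I = 1.661 + 1.214 = 2.874 kg·m².
ω_f = L / I = 2380 / 2.874 = 828.1 rpm.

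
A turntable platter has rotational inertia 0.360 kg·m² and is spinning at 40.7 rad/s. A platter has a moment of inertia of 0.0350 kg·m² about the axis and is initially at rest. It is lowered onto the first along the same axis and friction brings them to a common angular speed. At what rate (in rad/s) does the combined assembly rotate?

No external torque acts about the common axis, so total angular momentum is conserved.
Taking A's sense as positive: L = (0.3600)(40.7) = 14.65 kg·m²·rad/s.
Combined I = 0.3600 + 0.03500 = 0.3950 kg·m².
ω_f = L / I = 14.65 / 0.3950 = 37.09 rad/s.

|ω_f| ≈ 37.1 rad/s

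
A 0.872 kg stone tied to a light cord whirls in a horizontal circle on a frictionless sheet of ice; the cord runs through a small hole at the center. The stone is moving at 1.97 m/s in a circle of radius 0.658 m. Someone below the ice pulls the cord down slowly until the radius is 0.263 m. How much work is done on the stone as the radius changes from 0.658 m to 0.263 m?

The only horizontal force on the mass is along the cord (radial), so it exerts no torque about the hole and angular momentum m v r is conserved.
v₂ = v₁ r₁ / r₂ = (1.97)(0.658) / (0.263) = 4.929 m/s.
W = ΔKE = ½m(v₂² − v₁²) = 8.899 J.

W ≈ 8.90 J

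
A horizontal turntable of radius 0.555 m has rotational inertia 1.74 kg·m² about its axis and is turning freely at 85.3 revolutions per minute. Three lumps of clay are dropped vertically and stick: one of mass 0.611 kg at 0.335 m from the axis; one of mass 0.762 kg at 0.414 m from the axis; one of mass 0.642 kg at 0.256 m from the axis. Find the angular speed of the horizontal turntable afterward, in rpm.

No external torque acts about the axis; L_before = L_after.
Added inertia Σmr² = (0.611)(0.335)² + (0.762)(0.414)² + (0.642)(0.256)² = 0.2412 kg·m²; I_f = 1.740 + 0.2412 = 1.981 kg·m².
ω_f = I_p ω_i / I_f = (1.740)(85.3) / 1.981 = 74.91 rpm.

ω_f ≈ 74.9 rpm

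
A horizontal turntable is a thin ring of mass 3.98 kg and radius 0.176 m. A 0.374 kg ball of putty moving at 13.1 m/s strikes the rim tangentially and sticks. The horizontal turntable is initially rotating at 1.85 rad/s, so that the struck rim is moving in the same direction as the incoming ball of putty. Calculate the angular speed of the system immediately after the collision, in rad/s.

About the axle the impulsive forces during the collision are internal, so angular momentum about that axis is conserved.
I_p = (3.98)(0.176)² = 0.1233 kg·m². Taking the sense of the ball of putty's angular momentum as positive, L_{ball} = m v R = (0.374)(13.1)(0.176) = 0.8623 kg·m²/s.
L_i = +I_p ω_p + m v R = +(0.1233)(1.85) + 0.8623 = 1.090 kg·m²/s.
After sticking, I_f = I_p + m R² = 0.1233 + (0.374)(0.176)² = 0.1349 kg·m².
ω_f = L_i / I_f = 1.090 / 0.1349 = 8.085 rad/s.

|ω_f| ≈ 8.08 rad/s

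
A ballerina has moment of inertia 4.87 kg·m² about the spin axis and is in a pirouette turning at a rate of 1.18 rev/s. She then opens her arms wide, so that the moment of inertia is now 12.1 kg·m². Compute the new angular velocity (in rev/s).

No external torque acts about the spin axis, so angular momentum is conserved.
ω₂ = I₁ω₁ / I₂ = (4.870)(1.18 rev/s) / (12.10) = 0.4749 rev/s.

ω₂ ≈ 0.475 rev/s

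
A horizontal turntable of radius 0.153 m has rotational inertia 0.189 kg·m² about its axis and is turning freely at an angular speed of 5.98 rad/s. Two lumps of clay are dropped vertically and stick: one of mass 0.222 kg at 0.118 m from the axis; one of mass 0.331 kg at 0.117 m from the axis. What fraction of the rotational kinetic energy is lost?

No external torque acts about the axis; L_before = L_after.
Added inertia Σmr² = (0.222)(0.118)² + (0.331)(0.117)² = 0.007622 kg·m²; I_f = 0.1890 + 0.007622 = 0.1966 kg·m².
ω_f = I_p ω_i / I_f = (0.1890)(5.98) / 0.1966 = 5.748 rad/s.
KE_i = ½(0.1890)(5.980 rad/s)² = 3.379 J; KE_f = ½(0.1966)(5.748)² = 3.248 J.
Fraction lost = 0.03877.

fraction ≈ 0.0388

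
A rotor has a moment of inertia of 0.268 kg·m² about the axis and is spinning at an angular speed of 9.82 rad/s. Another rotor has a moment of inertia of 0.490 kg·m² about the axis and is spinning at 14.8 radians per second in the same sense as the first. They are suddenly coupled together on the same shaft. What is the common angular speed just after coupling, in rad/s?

|ω_f| ≈ 13.0 rad/s

No external torque acts about the common axis, so total angular momentum is conserved.
Taking A's sense as positive: L = (0.2680)(9.82) + (0.4900)(14.8) = 9.884 kg·m²·rad/s.
Combined I = 0.2680 + 0.4900 = 0.7580 kg·m².
ω_f = L / I = 9.884 / 0.7580 = 13.04 rad/s.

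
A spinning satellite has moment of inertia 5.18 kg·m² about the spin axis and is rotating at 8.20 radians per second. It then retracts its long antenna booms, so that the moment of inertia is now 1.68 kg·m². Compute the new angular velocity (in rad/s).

Angular momentum about the spin axis is conserved since the torque about it is zero.
ω₂ = I₁ω₁ / I₂ = (5.180)(8.20 rad/s) / (1.680) = 25.28 rad/s.

ω₂ ≈ 25.3 rad/s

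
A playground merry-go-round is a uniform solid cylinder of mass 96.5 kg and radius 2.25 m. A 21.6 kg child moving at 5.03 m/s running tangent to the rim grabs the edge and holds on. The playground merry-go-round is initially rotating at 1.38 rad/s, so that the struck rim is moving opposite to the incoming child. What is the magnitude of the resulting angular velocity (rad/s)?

|ω_f| ≈ 0.262 rad/s

About the axle the impulsive forces during the collision are internal, so angular momentum about that axis is conserved.
I_p = ½(96.5)(2.25)² = 244.3 kg·m². Taking the sense of the child's angular momentum as positive, L_{child} = m v R = (21.6)(5.03)(2.25) = 244.5 kg·m²/s.
L_i = −I_p ω_p + m v R = −(244.3)(1.38) + 244.5 = -92.63 kg·m²/s.
After sticking, I_f = I_p + m R² = 244.3 + (21.6)(2.25)² = 353.6 kg·m².
ω_f = L_i / I_f = -92.63 / 353.6 = -0.2619 rad/s.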